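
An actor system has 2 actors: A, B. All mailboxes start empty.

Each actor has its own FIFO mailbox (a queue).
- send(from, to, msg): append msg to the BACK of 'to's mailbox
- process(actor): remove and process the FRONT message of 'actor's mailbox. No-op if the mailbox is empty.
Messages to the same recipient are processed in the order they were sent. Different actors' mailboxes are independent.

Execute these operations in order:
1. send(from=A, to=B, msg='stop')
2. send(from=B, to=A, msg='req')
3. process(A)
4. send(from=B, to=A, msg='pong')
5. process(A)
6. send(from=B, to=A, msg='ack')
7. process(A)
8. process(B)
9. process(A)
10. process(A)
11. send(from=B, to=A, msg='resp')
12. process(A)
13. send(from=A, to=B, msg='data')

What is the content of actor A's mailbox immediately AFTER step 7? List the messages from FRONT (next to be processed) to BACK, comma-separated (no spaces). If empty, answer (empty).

After 1 (send(from=A, to=B, msg='stop')): A:[] B:[stop]
After 2 (send(from=B, to=A, msg='req')): A:[req] B:[stop]
After 3 (process(A)): A:[] B:[stop]
After 4 (send(from=B, to=A, msg='pong')): A:[pong] B:[stop]
After 5 (process(A)): A:[] B:[stop]
After 6 (send(from=B, to=A, msg='ack')): A:[ack] B:[stop]
After 7 (process(A)): A:[] B:[stop]

(empty)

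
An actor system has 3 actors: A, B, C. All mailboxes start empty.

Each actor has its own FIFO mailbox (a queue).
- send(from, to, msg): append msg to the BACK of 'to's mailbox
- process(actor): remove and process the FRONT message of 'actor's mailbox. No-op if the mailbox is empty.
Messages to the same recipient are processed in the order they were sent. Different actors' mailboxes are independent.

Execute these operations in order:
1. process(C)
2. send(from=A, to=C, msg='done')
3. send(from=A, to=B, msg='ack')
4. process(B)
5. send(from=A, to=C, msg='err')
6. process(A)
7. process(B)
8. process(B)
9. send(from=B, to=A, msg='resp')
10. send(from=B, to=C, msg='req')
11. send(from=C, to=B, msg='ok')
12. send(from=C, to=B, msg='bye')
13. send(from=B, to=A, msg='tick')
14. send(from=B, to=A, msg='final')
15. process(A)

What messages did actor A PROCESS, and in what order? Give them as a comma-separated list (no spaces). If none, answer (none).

Answer: resp

Derivation:
After 1 (process(C)): A:[] B:[] C:[]
After 2 (send(from=A, to=C, msg='done')): A:[] B:[] C:[done]
After 3 (send(from=A, to=B, msg='ack')): A:[] B:[ack] C:[done]
After 4 (process(B)): A:[] B:[] C:[done]
After 5 (send(from=A, to=C, msg='err')): A:[] B:[] C:[done,err]
After 6 (process(A)): A:[] B:[] C:[done,err]
After 7 (process(B)): A:[] B:[] C:[done,err]
After 8 (process(B)): A:[] B:[] C:[done,err]
After 9 (send(from=B, to=A, msg='resp')): A:[resp] B:[] C:[done,err]
After 10 (send(from=B, to=C, msg='req')): A:[resp] B:[] C:[done,err,req]
After 11 (send(from=C, to=B, msg='ok')): A:[resp] B:[ok] C:[done,err,req]
After 12 (send(from=C, to=B, msg='bye')): A:[resp] B:[ok,bye] C:[done,err,req]
After 13 (send(from=B, to=A, msg='tick')): A:[resp,tick] B:[ok,bye] C:[done,err,req]
After 14 (send(from=B, to=A, msg='final')): A:[resp,tick,final] B:[ok,bye] C:[done,err,req]
After 15 (process(A)): A:[tick,final] B:[ok,bye] C:[done,err,req]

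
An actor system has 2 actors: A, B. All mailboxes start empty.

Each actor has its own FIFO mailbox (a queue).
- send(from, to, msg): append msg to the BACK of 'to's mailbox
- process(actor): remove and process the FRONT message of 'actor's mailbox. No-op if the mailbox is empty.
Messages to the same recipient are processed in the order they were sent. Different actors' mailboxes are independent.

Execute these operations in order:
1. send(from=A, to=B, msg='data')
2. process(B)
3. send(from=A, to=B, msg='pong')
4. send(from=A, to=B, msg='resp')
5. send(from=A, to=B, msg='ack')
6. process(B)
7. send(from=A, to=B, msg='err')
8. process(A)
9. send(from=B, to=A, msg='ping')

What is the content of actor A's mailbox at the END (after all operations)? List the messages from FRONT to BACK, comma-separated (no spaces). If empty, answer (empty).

After 1 (send(from=A, to=B, msg='data')): A:[] B:[data]
After 2 (process(B)): A:[] B:[]
After 3 (send(from=A, to=B, msg='pong')): A:[] B:[pong]
After 4 (send(from=A, to=B, msg='resp')): A:[] B:[pong,resp]
After 5 (send(from=A, to=B, msg='ack')): A:[] B:[pong,resp,ack]
After 6 (process(B)): A:[] B:[resp,ack]
After 7 (send(from=A, to=B, msg='err')): A:[] B:[resp,ack,err]
After 8 (process(A)): A:[] B:[resp,ack,err]
After 9 (send(from=B, to=A, msg='ping')): A:[ping] B:[resp,ack,err]

Answer: ping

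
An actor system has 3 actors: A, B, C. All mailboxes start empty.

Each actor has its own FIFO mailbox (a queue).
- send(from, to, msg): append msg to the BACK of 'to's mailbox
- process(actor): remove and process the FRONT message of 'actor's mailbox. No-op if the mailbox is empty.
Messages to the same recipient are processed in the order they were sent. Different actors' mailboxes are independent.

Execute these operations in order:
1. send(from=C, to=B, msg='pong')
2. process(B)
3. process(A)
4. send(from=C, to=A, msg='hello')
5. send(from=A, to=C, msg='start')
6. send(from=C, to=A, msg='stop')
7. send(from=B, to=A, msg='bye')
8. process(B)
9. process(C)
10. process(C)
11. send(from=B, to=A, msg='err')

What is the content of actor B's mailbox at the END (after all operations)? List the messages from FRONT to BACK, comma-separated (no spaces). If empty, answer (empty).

Answer: (empty)

Derivation:
After 1 (send(from=C, to=B, msg='pong')): A:[] B:[pong] C:[]
After 2 (process(B)): A:[] B:[] C:[]
After 3 (process(A)): A:[] B:[] C:[]
After 4 (send(from=C, to=A, msg='hello')): A:[hello] B:[] C:[]
After 5 (send(from=A, to=C, msg='start')): A:[hello] B:[] C:[start]
After 6 (send(from=C, to=A, msg='stop')): A:[hello,stop] B:[] C:[start]
After 7 (send(from=B, to=A, msg='bye')): A:[hello,stop,bye] B:[] C:[start]
After 8 (process(B)): A:[hello,stop,bye] B:[] C:[start]
After 9 (process(C)): A:[hello,stop,bye] B:[] C:[]
After 10 (process(C)): A:[hello,stop,bye] B:[] C:[]
After 11 (send(from=B, to=A, msg='err')): A:[hello,stop,bye,err] B:[] C:[]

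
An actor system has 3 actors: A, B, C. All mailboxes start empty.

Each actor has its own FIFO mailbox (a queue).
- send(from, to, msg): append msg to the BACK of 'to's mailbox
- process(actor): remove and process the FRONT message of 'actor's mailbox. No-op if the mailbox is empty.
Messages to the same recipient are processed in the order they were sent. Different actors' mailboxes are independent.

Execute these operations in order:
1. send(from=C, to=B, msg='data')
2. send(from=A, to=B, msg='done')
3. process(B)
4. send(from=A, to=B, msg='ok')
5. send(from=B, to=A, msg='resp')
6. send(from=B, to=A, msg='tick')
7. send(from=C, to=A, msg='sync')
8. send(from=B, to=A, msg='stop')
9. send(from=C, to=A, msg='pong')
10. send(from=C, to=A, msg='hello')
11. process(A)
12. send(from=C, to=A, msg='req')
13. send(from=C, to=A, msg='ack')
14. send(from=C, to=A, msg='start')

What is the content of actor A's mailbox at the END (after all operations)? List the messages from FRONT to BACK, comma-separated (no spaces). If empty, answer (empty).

Answer: tick,sync,stop,pong,hello,req,ack,start

Derivation:
After 1 (send(from=C, to=B, msg='data')): A:[] B:[data] C:[]
After 2 (send(from=A, to=B, msg='done')): A:[] B:[data,done] C:[]
After 3 (process(B)): A:[] B:[done] C:[]
After 4 (send(from=A, to=B, msg='ok')): A:[] B:[done,ok] C:[]
After 5 (send(from=B, to=A, msg='resp')): A:[resp] B:[done,ok] C:[]
After 6 (send(from=B, to=A, msg='tick')): A:[resp,tick] B:[done,ok] C:[]
After 7 (send(from=C, to=A, msg='sync')): A:[resp,tick,sync] B:[done,ok] C:[]
After 8 (send(from=B, to=A, msg='stop')): A:[resp,tick,sync,stop] B:[done,ok] C:[]
After 9 (send(from=C, to=A, msg='pong')): A:[resp,tick,sync,stop,pong] B:[done,ok] C:[]
After 10 (send(from=C, to=A, msg='hello')): A:[resp,tick,sync,stop,pong,hello] B:[done,ok] C:[]
After 11 (process(A)): A:[tick,sync,stop,pong,hello] B:[done,ok] C:[]
After 12 (send(from=C, to=A, msg='req')): A:[tick,sync,stop,pong,hello,req] B:[done,ok] C:[]
After 13 (send(from=C, to=A, msg='ack')): A:[tick,sync,stop,pong,hello,req,ack] B:[done,ok] C:[]
After 14 (send(from=C, to=A, msg='start')): A:[tick,sync,stop,pong,hello,req,ack,start] B:[done,ok] C:[]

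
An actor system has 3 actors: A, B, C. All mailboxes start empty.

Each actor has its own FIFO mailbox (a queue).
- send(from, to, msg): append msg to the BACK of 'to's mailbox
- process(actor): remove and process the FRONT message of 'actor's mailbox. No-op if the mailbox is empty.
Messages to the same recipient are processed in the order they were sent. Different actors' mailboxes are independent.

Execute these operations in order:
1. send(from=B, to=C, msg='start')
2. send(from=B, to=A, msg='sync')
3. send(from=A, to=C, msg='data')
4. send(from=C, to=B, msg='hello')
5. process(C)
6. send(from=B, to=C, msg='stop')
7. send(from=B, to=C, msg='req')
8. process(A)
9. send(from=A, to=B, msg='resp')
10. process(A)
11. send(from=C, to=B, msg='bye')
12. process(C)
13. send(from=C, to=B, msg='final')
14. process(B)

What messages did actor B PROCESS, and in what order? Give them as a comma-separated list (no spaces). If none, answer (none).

Answer: hello

Derivation:
After 1 (send(from=B, to=C, msg='start')): A:[] B:[] C:[start]
After 2 (send(from=B, to=A, msg='sync')): A:[sync] B:[] C:[start]
After 3 (send(from=A, to=C, msg='data')): A:[sync] B:[] C:[start,data]
After 4 (send(from=C, to=B, msg='hello')): A:[sync] B:[hello] C:[start,data]
After 5 (process(C)): A:[sync] B:[hello] C:[data]
After 6 (send(from=B, to=C, msg='stop')): A:[sync] B:[hello] C:[data,stop]
After 7 (send(from=B, to=C, msg='req')): A:[sync] B:[hello] C:[data,stop,req]
After 8 (process(A)): A:[] B:[hello] C:[data,stop,req]
After 9 (send(from=A, to=B, msg='resp')): A:[] B:[hello,resp] C:[data,stop,req]
After 10 (process(A)): A:[] B:[hello,resp] C:[data,stop,req]
After 11 (send(from=C, to=B, msg='bye')): A:[] B:[hello,resp,bye] C:[data,stop,req]
After 12 (process(C)): A:[] B:[hello,resp,bye] C:[stop,req]
After 13 (send(from=C, to=B, msg='final')): A:[] B:[hello,resp,bye,final] C:[stop,req]
After 14 (process(B)): A:[] B:[resp,bye,final] C:[stop,req]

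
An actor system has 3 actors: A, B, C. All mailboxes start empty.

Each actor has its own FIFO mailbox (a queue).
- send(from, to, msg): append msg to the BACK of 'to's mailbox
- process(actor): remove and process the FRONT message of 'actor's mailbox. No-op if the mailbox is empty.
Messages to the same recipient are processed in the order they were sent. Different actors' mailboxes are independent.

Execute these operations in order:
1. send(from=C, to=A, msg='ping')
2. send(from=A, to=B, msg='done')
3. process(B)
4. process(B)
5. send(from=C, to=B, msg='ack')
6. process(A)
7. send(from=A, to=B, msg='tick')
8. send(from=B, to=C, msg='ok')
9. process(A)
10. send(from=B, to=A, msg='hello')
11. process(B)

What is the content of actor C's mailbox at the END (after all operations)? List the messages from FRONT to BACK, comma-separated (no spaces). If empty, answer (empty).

Answer: ok

Derivation:
After 1 (send(from=C, to=A, msg='ping')): A:[ping] B:[] C:[]
After 2 (send(from=A, to=B, msg='done')): A:[ping] B:[done] C:[]
After 3 (process(B)): A:[ping] B:[] C:[]
After 4 (process(B)): A:[ping] B:[] C:[]
After 5 (send(from=C, to=B, msg='ack')): A:[ping] B:[ack] C:[]
After 6 (process(A)): A:[] B:[ack] C:[]
After 7 (send(from=A, to=B, msg='tick')): A:[] B:[ack,tick] C:[]
After 8 (send(from=B, to=C, msg='ok')): A:[] B:[ack,tick] C:[ok]
After 9 (process(A)): A:[] B:[ack,tick] C:[ok]
After 10 (send(from=B, to=A, msg='hello')): A:[hello] B:[ack,tick] C:[ok]
After 11 (process(B)): A:[hello] B:[tick] C:[ok]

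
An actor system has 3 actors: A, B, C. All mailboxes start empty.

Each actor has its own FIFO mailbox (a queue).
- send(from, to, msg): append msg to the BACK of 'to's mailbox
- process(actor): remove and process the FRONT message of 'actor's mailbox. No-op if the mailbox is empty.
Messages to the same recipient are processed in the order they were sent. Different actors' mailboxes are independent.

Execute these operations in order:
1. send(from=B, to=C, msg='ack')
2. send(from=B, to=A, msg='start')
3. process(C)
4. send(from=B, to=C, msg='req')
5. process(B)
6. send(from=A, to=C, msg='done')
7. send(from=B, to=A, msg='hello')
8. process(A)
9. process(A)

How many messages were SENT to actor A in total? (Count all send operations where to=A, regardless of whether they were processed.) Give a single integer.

After 1 (send(from=B, to=C, msg='ack')): A:[] B:[] C:[ack]
After 2 (send(from=B, to=A, msg='start')): A:[start] B:[] C:[ack]
After 3 (process(C)): A:[start] B:[] C:[]
After 4 (send(from=B, to=C, msg='req')): A:[start] B:[] C:[req]
After 5 (process(B)): A:[start] B:[] C:[req]
After 6 (send(from=A, to=C, msg='done')): A:[start] B:[] C:[req,done]
After 7 (send(from=B, to=A, msg='hello')): A:[start,hello] B:[] C:[req,done]
After 8 (process(A)): A:[hello] B:[] C:[req,done]
After 9 (process(A)): A:[] B:[] C:[req,done]

Answer: 2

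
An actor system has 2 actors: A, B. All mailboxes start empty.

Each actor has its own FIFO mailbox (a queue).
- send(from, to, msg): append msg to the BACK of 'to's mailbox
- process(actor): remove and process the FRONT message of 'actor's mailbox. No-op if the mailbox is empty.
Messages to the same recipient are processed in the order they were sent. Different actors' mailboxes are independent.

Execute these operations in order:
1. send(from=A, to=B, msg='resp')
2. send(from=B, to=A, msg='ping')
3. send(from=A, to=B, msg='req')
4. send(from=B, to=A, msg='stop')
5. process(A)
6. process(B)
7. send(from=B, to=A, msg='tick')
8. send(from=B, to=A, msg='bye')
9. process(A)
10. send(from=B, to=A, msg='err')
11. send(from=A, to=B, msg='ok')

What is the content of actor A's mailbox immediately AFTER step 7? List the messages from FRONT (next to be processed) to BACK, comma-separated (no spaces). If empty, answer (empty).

After 1 (send(from=A, to=B, msg='resp')): A:[] B:[resp]
After 2 (send(from=B, to=A, msg='ping')): A:[ping] B:[resp]
After 3 (send(from=A, to=B, msg='req')): A:[ping] B:[resp,req]
After 4 (send(from=B, to=A, msg='stop')): A:[ping,stop] B:[resp,req]
After 5 (process(A)): A:[stop] B:[resp,req]
After 6 (process(B)): A:[stop] B:[req]
After 7 (send(from=B, to=A, msg='tick')): A:[stop,tick] B:[req]

stop,tick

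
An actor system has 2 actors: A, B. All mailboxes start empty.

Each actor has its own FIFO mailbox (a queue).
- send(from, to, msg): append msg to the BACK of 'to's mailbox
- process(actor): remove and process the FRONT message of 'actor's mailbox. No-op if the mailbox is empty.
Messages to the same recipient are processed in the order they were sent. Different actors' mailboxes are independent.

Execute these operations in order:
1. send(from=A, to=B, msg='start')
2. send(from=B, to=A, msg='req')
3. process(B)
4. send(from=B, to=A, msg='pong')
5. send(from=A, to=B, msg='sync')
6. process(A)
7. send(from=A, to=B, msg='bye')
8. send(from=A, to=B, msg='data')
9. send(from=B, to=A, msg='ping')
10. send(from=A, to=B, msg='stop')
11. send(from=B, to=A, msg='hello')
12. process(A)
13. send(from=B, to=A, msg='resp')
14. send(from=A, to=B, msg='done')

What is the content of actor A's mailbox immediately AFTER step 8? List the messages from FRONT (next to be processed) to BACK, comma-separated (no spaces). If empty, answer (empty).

After 1 (send(from=A, to=B, msg='start')): A:[] B:[start]
After 2 (send(from=B, to=A, msg='req')): A:[req] B:[start]
After 3 (process(B)): A:[req] B:[]
After 4 (send(from=B, to=A, msg='pong')): A:[req,pong] B:[]
After 5 (send(from=A, to=B, msg='sync')): A:[req,pong] B:[sync]
After 6 (process(A)): A:[pong] B:[sync]
After 7 (send(from=A, to=B, msg='bye')): A:[pong] B:[sync,bye]
After 8 (send(from=A, to=B, msg='data')): A:[pong] B:[sync,bye,data]

pong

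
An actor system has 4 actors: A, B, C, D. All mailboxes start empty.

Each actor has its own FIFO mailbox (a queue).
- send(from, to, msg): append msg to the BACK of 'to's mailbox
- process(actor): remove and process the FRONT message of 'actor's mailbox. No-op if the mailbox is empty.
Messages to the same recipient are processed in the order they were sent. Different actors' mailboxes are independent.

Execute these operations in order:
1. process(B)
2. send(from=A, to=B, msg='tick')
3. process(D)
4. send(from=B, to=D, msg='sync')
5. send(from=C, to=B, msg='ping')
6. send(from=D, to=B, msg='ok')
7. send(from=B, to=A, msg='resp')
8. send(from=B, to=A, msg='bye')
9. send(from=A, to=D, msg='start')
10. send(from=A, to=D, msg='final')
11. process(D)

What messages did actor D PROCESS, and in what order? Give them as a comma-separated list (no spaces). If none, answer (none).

After 1 (process(B)): A:[] B:[] C:[] D:[]
After 2 (send(from=A, to=B, msg='tick')): A:[] B:[tick] C:[] D:[]
After 3 (process(D)): A:[] B:[tick] C:[] D:[]
After 4 (send(from=B, to=D, msg='sync')): A:[] B:[tick] C:[] D:[sync]
After 5 (send(from=C, to=B, msg='ping')): A:[] B:[tick,ping] C:[] D:[sync]
After 6 (send(from=D, to=B, msg='ok')): A:[] B:[tick,ping,ok] C:[] D:[sync]
After 7 (send(from=B, to=A, msg='resp')): A:[resp] B:[tick,ping,ok] C:[] D:[sync]
After 8 (send(from=B, to=A, msg='bye')): A:[resp,bye] B:[tick,ping,ok] C:[] D:[sync]
After 9 (send(from=A, to=D, msg='start')): A:[resp,bye] B:[tick,ping,ok] C:[] D:[sync,start]
After 10 (send(from=A, to=D, msg='final')): A:[resp,bye] B:[tick,ping,ok] C:[] D:[sync,start,final]
After 11 (process(D)): A:[resp,bye] B:[tick,ping,ok] C:[] D:[start,final]

Answer: sync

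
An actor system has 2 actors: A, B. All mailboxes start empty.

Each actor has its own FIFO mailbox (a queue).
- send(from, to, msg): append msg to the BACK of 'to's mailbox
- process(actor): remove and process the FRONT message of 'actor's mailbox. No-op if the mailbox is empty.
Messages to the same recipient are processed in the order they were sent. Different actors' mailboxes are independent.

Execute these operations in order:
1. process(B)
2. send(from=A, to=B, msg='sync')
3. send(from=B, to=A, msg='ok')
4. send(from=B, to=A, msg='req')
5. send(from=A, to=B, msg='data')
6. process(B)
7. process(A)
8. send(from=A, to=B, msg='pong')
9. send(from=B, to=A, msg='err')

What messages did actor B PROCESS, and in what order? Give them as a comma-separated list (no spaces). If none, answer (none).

Answer: sync

Derivation:
After 1 (process(B)): A:[] B:[]
After 2 (send(from=A, to=B, msg='sync')): A:[] B:[sync]
After 3 (send(from=B, to=A, msg='ok')): A:[ok] B:[sync]
After 4 (send(from=B, to=A, msg='req')): A:[ok,req] B:[sync]
After 5 (send(from=A, to=B, msg='data')): A:[ok,req] B:[sync,data]
After 6 (process(B)): A:[ok,req] B:[data]
After 7 (process(A)): A:[req] B:[data]
After 8 (send(from=A, to=B, msg='pong')): A:[req] B:[data,pong]
After 9 (send(from=B, to=A, msg='err')): A:[req,err] B:[data,pong]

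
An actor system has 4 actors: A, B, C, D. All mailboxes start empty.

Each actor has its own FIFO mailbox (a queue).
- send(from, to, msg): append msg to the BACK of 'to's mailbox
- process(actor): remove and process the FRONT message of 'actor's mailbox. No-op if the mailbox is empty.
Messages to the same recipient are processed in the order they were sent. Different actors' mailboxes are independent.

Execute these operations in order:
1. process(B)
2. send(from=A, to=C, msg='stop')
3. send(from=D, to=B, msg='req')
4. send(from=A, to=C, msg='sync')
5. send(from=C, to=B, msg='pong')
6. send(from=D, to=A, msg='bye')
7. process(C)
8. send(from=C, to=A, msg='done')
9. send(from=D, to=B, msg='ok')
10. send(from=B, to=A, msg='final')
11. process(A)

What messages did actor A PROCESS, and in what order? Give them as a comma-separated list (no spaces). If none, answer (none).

After 1 (process(B)): A:[] B:[] C:[] D:[]
After 2 (send(from=A, to=C, msg='stop')): A:[] B:[] C:[stop] D:[]
After 3 (send(from=D, to=B, msg='req')): A:[] B:[req] C:[stop] D:[]
After 4 (send(from=A, to=C, msg='sync')): A:[] B:[req] C:[stop,sync] D:[]
After 5 (send(from=C, to=B, msg='pong')): A:[] B:[req,pong] C:[stop,sync] D:[]
After 6 (send(from=D, to=A, msg='bye')): A:[bye] B:[req,pong] C:[stop,sync] D:[]
After 7 (process(C)): A:[bye] B:[req,pong] C:[sync] D:[]
After 8 (send(from=C, to=A, msg='done')): A:[bye,done] B:[req,pong] C:[sync] D:[]
After 9 (send(from=D, to=B, msg='ok')): A:[bye,done] B:[req,pong,ok] C:[sync] D:[]
After 10 (send(from=B, to=A, msg='final')): A:[bye,done,final] B:[req,pong,ok] C:[sync] D:[]
After 11 (process(A)): A:[done,final] B:[req,pong,ok] C:[sync] D:[]

Answer: bye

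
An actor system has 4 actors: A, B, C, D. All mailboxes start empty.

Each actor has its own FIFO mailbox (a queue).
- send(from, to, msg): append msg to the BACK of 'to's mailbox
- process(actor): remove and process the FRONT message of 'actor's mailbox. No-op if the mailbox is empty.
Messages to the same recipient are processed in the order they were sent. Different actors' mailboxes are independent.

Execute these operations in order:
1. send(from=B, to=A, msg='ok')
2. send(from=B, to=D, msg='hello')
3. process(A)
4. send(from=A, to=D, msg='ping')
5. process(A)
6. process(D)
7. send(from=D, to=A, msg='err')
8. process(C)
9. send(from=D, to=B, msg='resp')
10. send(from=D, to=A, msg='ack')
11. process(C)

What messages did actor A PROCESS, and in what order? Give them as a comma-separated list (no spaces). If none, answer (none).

After 1 (send(from=B, to=A, msg='ok')): A:[ok] B:[] C:[] D:[]
After 2 (send(from=B, to=D, msg='hello')): A:[ok] B:[] C:[] D:[hello]
After 3 (process(A)): A:[] B:[] C:[] D:[hello]
After 4 (send(from=A, to=D, msg='ping')): A:[] B:[] C:[] D:[hello,ping]
After 5 (process(A)): A:[] B:[] C:[] D:[hello,ping]
After 6 (process(D)): A:[] B:[] C:[] D:[ping]
After 7 (send(from=D, to=A, msg='err')): A:[err] B:[] C:[] D:[ping]
After 8 (process(C)): A:[err] B:[] C:[] D:[ping]
After 9 (send(from=D, to=B, msg='resp')): A:[err] B:[resp] C:[] D:[ping]
After 10 (send(from=D, to=A, msg='ack')): A:[err,ack] B:[resp] C:[] D:[ping]
After 11 (process(C)): A:[err,ack] B:[resp] C:[] D:[ping]

Answer: ok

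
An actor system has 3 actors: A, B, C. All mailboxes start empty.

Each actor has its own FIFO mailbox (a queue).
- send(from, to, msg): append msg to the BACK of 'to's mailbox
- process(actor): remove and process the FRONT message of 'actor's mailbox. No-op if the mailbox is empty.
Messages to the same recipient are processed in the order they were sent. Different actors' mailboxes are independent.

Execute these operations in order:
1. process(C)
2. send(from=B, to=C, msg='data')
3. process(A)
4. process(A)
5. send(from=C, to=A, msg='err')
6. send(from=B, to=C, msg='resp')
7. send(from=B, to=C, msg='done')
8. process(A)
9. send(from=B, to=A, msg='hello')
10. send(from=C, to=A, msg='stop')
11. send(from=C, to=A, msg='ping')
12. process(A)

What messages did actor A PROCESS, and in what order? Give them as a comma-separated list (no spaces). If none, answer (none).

Answer: err,hello

Derivation:
After 1 (process(C)): A:[] B:[] C:[]
After 2 (send(from=B, to=C, msg='data')): A:[] B:[] C:[data]
After 3 (process(A)): A:[] B:[] C:[data]
After 4 (process(A)): A:[] B:[] C:[data]
After 5 (send(from=C, to=A, msg='err')): A:[err] B:[] C:[data]
After 6 (send(from=B, to=C, msg='resp')): A:[err] B:[] C:[data,resp]
After 7 (send(from=B, to=C, msg='done')): A:[err] B:[] C:[data,resp,done]
After 8 (process(A)): A:[] B:[] C:[data,resp,done]
After 9 (send(from=B, to=A, msg='hello')): A:[hello] B:[] C:[data,resp,done]
After 10 (send(from=C, to=A, msg='stop')): A:[hello,stop] B:[] C:[data,resp,done]
After 11 (send(from=C, to=A, msg='ping')): A:[hello,stop,ping] B:[] C:[data,resp,done]
After 12 (process(A)): A:[stop,ping] B:[] C:[data,resp,done]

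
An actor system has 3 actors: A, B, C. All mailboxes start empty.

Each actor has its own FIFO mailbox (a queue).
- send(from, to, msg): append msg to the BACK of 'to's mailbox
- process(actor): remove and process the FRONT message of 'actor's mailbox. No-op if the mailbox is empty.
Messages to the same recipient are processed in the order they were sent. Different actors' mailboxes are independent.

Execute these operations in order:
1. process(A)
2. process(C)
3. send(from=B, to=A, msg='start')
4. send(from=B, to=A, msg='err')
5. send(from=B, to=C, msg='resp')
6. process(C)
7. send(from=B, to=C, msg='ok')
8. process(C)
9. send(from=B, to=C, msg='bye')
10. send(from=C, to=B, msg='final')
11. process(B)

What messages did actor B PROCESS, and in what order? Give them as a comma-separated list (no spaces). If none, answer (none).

Answer: final

Derivation:
After 1 (process(A)): A:[] B:[] C:[]
After 2 (process(C)): A:[] B:[] C:[]
After 3 (send(from=B, to=A, msg='start')): A:[start] B:[] C:[]
After 4 (send(from=B, to=A, msg='err')): A:[start,err] B:[] C:[]
After 5 (send(from=B, to=C, msg='resp')): A:[start,err] B:[] C:[resp]
After 6 (process(C)): A:[start,err] B:[] C:[]
After 7 (send(from=B, to=C, msg='ok')): A:[start,err] B:[] C:[ok]
After 8 (process(C)): A:[start,err] B:[] C:[]
After 9 (send(from=B, to=C, msg='bye')): A:[start,err] B:[] C:[bye]
After 10 (send(from=C, to=B, msg='final')): A:[start,err] B:[final] C:[bye]
After 11 (process(B)): A:[start,err] B:[] C:[bye]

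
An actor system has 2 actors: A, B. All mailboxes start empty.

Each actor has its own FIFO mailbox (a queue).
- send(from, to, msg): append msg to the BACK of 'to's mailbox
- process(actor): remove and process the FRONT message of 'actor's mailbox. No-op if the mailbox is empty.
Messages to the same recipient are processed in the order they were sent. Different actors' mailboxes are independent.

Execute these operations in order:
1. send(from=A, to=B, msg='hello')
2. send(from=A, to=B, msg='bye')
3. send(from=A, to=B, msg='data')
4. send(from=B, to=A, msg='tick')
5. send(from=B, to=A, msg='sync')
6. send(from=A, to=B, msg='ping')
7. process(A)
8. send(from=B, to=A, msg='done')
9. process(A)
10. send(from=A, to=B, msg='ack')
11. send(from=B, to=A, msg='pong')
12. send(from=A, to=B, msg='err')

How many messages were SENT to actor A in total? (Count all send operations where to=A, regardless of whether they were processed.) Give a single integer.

After 1 (send(from=A, to=B, msg='hello')): A:[] B:[hello]
After 2 (send(from=A, to=B, msg='bye')): A:[] B:[hello,bye]
After 3 (send(from=A, to=B, msg='data')): A:[] B:[hello,bye,data]
After 4 (send(from=B, to=A, msg='tick')): A:[tick] B:[hello,bye,data]
After 5 (send(from=B, to=A, msg='sync')): A:[tick,sync] B:[hello,bye,data]
After 6 (send(from=A, to=B, msg='ping')): A:[tick,sync] B:[hello,bye,data,ping]
After 7 (process(A)): A:[sync] B:[hello,bye,data,ping]
After 8 (send(from=B, to=A, msg='done')): A:[sync,done] B:[hello,bye,data,ping]
After 9 (process(A)): A:[done] B:[hello,bye,data,ping]
After 10 (send(from=A, to=B, msg='ack')): A:[done] B:[hello,bye,data,ping,ack]
After 11 (send(from=B, to=A, msg='pong')): A:[done,pong] B:[hello,bye,data,ping,ack]
After 12 (send(from=A, to=B, msg='err')): A:[done,pong] B:[hello,bye,data,ping,ack,err]

Answer: 4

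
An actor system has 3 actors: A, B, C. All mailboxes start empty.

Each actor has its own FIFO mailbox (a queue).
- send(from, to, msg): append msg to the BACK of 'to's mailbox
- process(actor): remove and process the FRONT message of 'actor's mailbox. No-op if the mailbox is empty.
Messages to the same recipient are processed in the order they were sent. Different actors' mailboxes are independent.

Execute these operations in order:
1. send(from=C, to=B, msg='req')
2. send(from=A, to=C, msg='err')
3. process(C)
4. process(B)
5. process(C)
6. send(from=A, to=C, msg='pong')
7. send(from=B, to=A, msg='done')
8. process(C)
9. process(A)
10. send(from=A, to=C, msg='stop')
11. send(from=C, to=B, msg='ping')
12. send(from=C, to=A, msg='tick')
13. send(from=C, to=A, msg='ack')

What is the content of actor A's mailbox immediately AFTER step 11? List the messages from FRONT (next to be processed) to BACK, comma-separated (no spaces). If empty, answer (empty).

After 1 (send(from=C, to=B, msg='req')): A:[] B:[req] C:[]
After 2 (send(from=A, to=C, msg='err')): A:[] B:[req] C:[err]
After 3 (process(C)): A:[] B:[req] C:[]
After 4 (process(B)): A:[] B:[] C:[]
After 5 (process(C)): A:[] B:[] C:[]
After 6 (send(from=A, to=C, msg='pong')): A:[] B:[] C:[pong]
After 7 (send(from=B, to=A, msg='done')): A:[done] B:[] C:[pong]
After 8 (process(C)): A:[done] B:[] C:[]
After 9 (process(A)): A:[] B:[] C:[]
After 10 (send(from=A, to=C, msg='stop')): A:[] B:[] C:[stop]
After 11 (send(from=C, to=B, msg='ping')): A:[] B:[ping] C:[stop]

(empty)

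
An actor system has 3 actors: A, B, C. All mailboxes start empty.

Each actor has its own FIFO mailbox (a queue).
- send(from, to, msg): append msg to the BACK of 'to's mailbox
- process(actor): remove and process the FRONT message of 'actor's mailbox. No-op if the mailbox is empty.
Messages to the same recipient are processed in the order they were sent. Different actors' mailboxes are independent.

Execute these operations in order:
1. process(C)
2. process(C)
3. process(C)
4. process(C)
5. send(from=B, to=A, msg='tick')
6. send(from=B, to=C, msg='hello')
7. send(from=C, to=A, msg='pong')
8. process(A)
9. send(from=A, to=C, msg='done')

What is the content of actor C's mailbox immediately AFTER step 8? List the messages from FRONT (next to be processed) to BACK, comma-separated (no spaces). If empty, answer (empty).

After 1 (process(C)): A:[] B:[] C:[]
After 2 (process(C)): A:[] B:[] C:[]
After 3 (process(C)): A:[] B:[] C:[]
After 4 (process(C)): A:[] B:[] C:[]
After 5 (send(from=B, to=A, msg='tick')): A:[tick] B:[] C:[]
After 6 (send(from=B, to=C, msg='hello')): A:[tick] B:[] C:[hello]
After 7 (send(from=C, to=A, msg='pong')): A:[tick,pong] B:[] C:[hello]
After 8 (process(A)): A:[pong] B:[] C:[hello]

hello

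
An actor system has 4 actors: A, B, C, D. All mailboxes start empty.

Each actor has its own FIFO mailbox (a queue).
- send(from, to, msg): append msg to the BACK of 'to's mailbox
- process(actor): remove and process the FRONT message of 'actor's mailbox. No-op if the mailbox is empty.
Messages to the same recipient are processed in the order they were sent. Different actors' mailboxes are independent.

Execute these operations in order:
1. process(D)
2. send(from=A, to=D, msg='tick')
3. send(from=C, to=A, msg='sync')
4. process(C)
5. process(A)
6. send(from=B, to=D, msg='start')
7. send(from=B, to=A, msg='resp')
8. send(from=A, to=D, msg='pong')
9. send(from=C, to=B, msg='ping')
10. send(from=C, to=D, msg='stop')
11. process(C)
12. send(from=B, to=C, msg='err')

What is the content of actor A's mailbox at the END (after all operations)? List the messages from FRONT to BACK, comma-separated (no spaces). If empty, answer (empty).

After 1 (process(D)): A:[] B:[] C:[] D:[]
After 2 (send(from=A, to=D, msg='tick')): A:[] B:[] C:[] D:[tick]
After 3 (send(from=C, to=A, msg='sync')): A:[sync] B:[] C:[] D:[tick]
After 4 (process(C)): A:[sync] B:[] C:[] D:[tick]
After 5 (process(A)): A:[] B:[] C:[] D:[tick]
After 6 (send(from=B, to=D, msg='start')): A:[] B:[] C:[] D:[tick,start]
After 7 (send(from=B, to=A, msg='resp')): A:[resp] B:[] C:[] D:[tick,start]
After 8 (send(from=A, to=D, msg='pong')): A:[resp] B:[] C:[] D:[tick,start,pong]
After 9 (send(from=C, to=B, msg='ping')): A:[resp] B:[ping] C:[] D:[tick,start,pong]
After 10 (send(from=C, to=D, msg='stop')): A:[resp] B:[ping] C:[] D:[tick,start,pong,stop]
After 11 (process(C)): A:[resp] B:[ping] C:[] D:[tick,start,pong,stop]
After 12 (send(from=B, to=C, msg='err')): A:[resp] B:[ping] C:[err] D:[tick,start,pong,stop]

Answer: resp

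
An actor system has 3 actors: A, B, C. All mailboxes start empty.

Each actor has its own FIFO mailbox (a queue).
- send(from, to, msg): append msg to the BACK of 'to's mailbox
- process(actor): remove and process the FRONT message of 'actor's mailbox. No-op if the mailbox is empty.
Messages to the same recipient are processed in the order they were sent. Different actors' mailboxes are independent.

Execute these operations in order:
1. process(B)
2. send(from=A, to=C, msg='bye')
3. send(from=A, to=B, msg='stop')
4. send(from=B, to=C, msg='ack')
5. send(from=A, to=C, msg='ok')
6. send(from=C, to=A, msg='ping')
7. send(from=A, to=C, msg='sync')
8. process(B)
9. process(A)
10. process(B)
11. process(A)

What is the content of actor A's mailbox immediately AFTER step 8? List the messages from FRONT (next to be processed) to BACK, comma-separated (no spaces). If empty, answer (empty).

After 1 (process(B)): A:[] B:[] C:[]
After 2 (send(from=A, to=C, msg='bye')): A:[] B:[] C:[bye]
After 3 (send(from=A, to=B, msg='stop')): A:[] B:[stop] C:[bye]
After 4 (send(from=B, to=C, msg='ack')): A:[] B:[stop] C:[bye,ack]
After 5 (send(from=A, to=C, msg='ok')): A:[] B:[stop] C:[bye,ack,ok]
After 6 (send(from=C, to=A, msg='ping')): A:[ping] B:[stop] C:[bye,ack,ok]
After 7 (send(from=A, to=C, msg='sync')): A:[ping] B:[stop] C:[bye,ack,ok,sync]
After 8 (process(B)): A:[ping] B:[] C:[bye,ack,ok,sync]

ping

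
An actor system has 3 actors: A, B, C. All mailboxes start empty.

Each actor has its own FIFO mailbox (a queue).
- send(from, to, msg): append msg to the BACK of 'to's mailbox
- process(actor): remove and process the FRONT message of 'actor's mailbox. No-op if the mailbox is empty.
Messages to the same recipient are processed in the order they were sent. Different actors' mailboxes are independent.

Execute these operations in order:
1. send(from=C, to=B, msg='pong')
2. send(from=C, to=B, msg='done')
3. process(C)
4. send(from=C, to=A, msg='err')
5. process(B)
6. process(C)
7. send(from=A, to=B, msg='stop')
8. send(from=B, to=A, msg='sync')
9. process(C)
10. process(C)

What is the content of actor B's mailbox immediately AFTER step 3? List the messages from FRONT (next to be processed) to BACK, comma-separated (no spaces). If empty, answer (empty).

After 1 (send(from=C, to=B, msg='pong')): A:[] B:[pong] C:[]
After 2 (send(from=C, to=B, msg='done')): A:[] B:[pong,done] C:[]
After 3 (process(C)): A:[] B:[pong,done] C:[]

pong,done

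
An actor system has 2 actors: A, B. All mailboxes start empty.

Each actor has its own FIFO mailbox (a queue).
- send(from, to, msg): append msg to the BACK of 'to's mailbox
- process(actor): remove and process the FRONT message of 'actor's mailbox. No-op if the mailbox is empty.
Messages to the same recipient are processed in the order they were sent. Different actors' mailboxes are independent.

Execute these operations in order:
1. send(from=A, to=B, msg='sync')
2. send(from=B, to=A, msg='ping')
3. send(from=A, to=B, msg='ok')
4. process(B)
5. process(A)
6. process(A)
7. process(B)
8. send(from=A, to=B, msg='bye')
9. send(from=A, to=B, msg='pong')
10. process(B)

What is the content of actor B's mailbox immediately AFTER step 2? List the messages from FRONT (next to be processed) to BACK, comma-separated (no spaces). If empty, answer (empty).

After 1 (send(from=A, to=B, msg='sync')): A:[] B:[sync]
After 2 (send(from=B, to=A, msg='ping')): A:[ping] B:[sync]

sync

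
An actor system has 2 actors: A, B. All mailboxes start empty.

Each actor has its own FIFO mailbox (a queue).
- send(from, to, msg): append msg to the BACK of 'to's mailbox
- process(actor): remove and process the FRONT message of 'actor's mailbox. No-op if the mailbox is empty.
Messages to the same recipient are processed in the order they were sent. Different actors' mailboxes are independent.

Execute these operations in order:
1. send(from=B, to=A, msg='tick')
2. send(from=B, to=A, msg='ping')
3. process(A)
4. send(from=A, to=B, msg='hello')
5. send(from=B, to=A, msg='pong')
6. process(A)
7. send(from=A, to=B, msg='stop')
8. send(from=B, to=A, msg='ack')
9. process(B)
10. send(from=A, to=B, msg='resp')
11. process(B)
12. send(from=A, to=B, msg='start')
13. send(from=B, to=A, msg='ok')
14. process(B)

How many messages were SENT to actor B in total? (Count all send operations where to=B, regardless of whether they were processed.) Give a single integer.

Answer: 4

Derivation:
After 1 (send(from=B, to=A, msg='tick')): A:[tick] B:[]
After 2 (send(from=B, to=A, msg='ping')): A:[tick,ping] B:[]
After 3 (process(A)): A:[ping] B:[]
After 4 (send(from=A, to=B, msg='hello')): A:[ping] B:[hello]
After 5 (send(from=B, to=A, msg='pong')): A:[ping,pong] B:[hello]
After 6 (process(A)): A:[pong] B:[hello]
After 7 (send(from=A, to=B, msg='stop')): A:[pong] B:[hello,stop]
After 8 (send(from=B, to=A, msg='ack')): A:[pong,ack] B:[hello,stop]
After 9 (process(B)): A:[pong,ack] B:[stop]
After 10 (send(from=A, to=B, msg='resp')): A:[pong,ack] B:[stop,resp]
After 11 (process(B)): A:[pong,ack] B:[resp]
After 12 (send(from=A, to=B, msg='start')): A:[pong,ack] B:[resp,start]
After 13 (send(from=B, to=A, msg='ok')): A:[pong,ack,ok] B:[resp,start]
After 14 (process(B)): A:[pong,ack,ok] B:[start]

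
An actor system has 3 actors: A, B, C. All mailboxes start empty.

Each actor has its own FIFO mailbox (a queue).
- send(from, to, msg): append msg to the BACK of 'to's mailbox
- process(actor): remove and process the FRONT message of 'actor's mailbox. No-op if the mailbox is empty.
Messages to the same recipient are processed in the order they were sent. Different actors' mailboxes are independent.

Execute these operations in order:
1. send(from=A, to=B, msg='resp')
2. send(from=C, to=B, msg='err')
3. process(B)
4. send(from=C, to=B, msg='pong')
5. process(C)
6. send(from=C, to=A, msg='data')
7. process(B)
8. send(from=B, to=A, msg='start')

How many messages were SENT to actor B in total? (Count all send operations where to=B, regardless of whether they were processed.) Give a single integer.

Answer: 3

Derivation:
After 1 (send(from=A, to=B, msg='resp')): A:[] B:[resp] C:[]
After 2 (send(from=C, to=B, msg='err')): A:[] B:[resp,err] C:[]
After 3 (process(B)): A:[] B:[err] C:[]
After 4 (send(from=C, to=B, msg='pong')): A:[] B:[err,pong] C:[]
After 5 (process(C)): A:[] B:[err,pong] C:[]
After 6 (send(from=C, to=A, msg='data')): A:[data] B:[err,pong] C:[]
After 7 (process(B)): A:[data] B:[pong] C:[]
After 8 (send(from=B, to=A, msg='start')): A:[data,start] B:[pong] C:[]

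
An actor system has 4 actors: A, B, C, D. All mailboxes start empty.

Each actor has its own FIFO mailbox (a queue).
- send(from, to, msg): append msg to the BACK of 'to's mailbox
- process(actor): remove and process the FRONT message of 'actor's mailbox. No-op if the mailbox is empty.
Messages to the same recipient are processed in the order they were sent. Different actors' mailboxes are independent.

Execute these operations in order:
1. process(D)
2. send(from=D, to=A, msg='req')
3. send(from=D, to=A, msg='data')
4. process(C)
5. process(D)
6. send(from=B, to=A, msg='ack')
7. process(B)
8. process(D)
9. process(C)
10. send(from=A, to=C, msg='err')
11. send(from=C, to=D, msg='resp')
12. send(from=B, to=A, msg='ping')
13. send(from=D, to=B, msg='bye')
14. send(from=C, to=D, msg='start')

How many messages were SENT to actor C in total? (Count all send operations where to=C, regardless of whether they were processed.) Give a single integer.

Answer: 1

Derivation:
After 1 (process(D)): A:[] B:[] C:[] D:[]
After 2 (send(from=D, to=A, msg='req')): A:[req] B:[] C:[] D:[]
After 3 (send(from=D, to=A, msg='data')): A:[req,data] B:[] C:[] D:[]
After 4 (process(C)): A:[req,data] B:[] C:[] D:[]
After 5 (process(D)): A:[req,data] B:[] C:[] D:[]
After 6 (send(from=B, to=A, msg='ack')): A:[req,data,ack] B:[] C:[] D:[]
After 7 (process(B)): A:[req,data,ack] B:[] C:[] D:[]
After 8 (process(D)): A:[req,data,ack] B:[] C:[] D:[]
After 9 (process(C)): A:[req,data,ack] B:[] C:[] D:[]
After 10 (send(from=A, to=C, msg='err')): A:[req,data,ack] B:[] C:[err] D:[]
After 11 (send(from=C, to=D, msg='resp')): A:[req,data,ack] B:[] C:[err] D:[resp]
After 12 (send(from=B, to=A, msg='ping')): A:[req,data,ack,ping] B:[] C:[err] D:[resp]
After 13 (send(from=D, to=B, msg='bye')): A:[req,data,ack,ping] B:[bye] C:[err] D:[resp]
After 14 (send(from=C, to=D, msg='start')): A:[req,data,ack,ping] B:[bye] C:[err] D:[resp,start]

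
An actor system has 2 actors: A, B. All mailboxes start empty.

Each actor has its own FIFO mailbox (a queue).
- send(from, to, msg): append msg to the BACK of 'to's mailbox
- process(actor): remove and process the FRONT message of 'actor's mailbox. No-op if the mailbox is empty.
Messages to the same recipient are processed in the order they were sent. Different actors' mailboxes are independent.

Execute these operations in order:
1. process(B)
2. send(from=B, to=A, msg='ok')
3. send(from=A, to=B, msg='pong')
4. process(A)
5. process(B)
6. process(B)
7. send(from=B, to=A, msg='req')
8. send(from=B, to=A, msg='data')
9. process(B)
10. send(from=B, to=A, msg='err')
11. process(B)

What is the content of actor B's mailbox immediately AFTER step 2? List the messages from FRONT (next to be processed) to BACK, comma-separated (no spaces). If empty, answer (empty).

After 1 (process(B)): A:[] B:[]
After 2 (send(from=B, to=A, msg='ok')): A:[ok] B:[]

(empty)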